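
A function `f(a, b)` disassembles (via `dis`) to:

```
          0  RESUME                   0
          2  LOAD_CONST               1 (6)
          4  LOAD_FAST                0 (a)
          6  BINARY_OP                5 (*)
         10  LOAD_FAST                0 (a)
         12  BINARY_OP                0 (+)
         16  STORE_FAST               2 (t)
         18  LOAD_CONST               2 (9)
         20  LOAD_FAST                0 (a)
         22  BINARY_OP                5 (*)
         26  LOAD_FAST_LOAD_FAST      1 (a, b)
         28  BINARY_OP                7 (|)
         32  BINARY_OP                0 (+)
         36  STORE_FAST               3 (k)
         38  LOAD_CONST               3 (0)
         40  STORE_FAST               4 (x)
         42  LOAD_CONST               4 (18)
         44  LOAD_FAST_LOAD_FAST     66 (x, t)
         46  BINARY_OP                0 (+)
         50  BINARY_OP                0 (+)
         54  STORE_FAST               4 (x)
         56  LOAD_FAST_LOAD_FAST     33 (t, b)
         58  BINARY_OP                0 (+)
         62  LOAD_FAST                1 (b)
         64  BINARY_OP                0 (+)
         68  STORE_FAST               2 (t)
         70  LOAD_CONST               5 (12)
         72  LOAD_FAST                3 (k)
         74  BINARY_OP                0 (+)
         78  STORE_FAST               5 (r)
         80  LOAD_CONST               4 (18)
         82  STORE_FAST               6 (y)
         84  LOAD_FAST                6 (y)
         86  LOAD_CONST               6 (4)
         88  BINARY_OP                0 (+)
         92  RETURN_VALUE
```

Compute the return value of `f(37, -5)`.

22

LOAD_CONST → push 6. Stack: [6]
LOAD_FAST a → push 37. Stack: [6, 37]
BINARY_OP * → 6 * 37 = 222. Stack: [222]
LOAD_FAST a → push 37. Stack: [222, 37]
BINARY_OP + → 222 + 37 = 259. Stack: [259]
STORE_FAST t → t=259. Stack: []
LOAD_CONST → push 9. Stack: [9]
LOAD_FAST a → push 37. Stack: [9, 37]
BINARY_OP * → 9 * 37 = 333. Stack: [333]
LOAD_FAST_LOAD_FAST a,b → push 37,-5. Stack: [333, 37, -5]
BINARY_OP | → 37 | -5 = -1. Stack: [333, -1]
BINARY_OP + → 333 + -1 = 332. Stack: [332]
STORE_FAST k → k=332. Stack: []
LOAD_CONST → push 0. Stack: [0]
STORE_FAST x → x=0. Stack: []
LOAD_CONST → push 18. Stack: [18]
LOAD_FAST_LOAD_FAST x,t → push 0,259. Stack: [18, 0, 259]
BINARY_OP + → 0 + 259 = 259. Stack: [18, 259]
BINARY_OP + → 18 + 259 = 277. Stack: [277]
STORE_FAST x → x=277. Stack: []
LOAD_FAST_LOAD_FAST t,b → push 259,-5. Stack: [259, -5]
BINARY_OP + → 259 + -5 = 254. Stack: [254]
LOAD_FAST b → push -5. Stack: [254, -5]
BINARY_OP + → 254 + -5 = 249. Stack: [249]
STORE_FAST t → t=249. Stack: []
LOAD_CONST → push 12. Stack: [12]
LOAD_FAST k → push 332. Stack: [12, 332]
BINARY_OP + → 12 + 332 = 344. Stack: [344]
STORE_FAST r → r=344. Stack: []
LOAD_CONST → push 18. Stack: [18]
STORE_FAST y → y=18. Stack: []
LOAD_FAST y → push 18. Stack: [18]
LOAD_CONST → push 4. Stack: [18, 4]
BINARY_OP + → 18 + 4 = 22. Stack: [22]
RETURN_VALUE → return 22.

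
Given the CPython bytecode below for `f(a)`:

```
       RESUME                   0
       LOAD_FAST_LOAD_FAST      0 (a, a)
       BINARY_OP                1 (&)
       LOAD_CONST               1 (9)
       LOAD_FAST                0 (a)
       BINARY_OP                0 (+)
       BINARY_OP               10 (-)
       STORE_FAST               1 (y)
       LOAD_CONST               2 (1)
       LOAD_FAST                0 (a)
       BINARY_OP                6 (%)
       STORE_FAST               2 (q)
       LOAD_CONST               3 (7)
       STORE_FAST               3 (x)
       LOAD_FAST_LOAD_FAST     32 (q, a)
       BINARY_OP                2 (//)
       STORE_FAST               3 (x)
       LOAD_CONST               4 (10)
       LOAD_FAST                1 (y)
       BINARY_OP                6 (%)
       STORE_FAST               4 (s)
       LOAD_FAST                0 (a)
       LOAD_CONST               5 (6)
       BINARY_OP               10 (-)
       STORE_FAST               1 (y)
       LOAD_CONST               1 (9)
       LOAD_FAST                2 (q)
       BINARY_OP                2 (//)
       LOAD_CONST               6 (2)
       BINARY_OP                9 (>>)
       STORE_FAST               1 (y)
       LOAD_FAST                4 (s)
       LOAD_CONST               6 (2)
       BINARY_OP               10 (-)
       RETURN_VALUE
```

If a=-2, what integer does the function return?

LOAD_FAST_LOAD_FAST a,a → push -2,-2. Stack: [-2, -2]
BINARY_OP & → -2 & -2 = -2. Stack: [-2]
LOAD_CONST → push 9. Stack: [-2, 9]
LOAD_FAST a → push -2. Stack: [-2, 9, -2]
BINARY_OP + → 9 + -2 = 7. Stack: [-2, 7]
BINARY_OP - → -2 - 7 = -9. Stack: [-9]
STORE_FAST y → y=-9. Stack: []
LOAD_CONST → push 1. Stack: [1]
LOAD_FAST a → push -2. Stack: [1, -2]
BINARY_OP % → 1 % -2 = -1. Stack: [-1]
STORE_FAST q → q=-1. Stack: []
LOAD_CONST → push 7. Stack: [7]
STORE_FAST x → x=7. Stack: []
LOAD_FAST_LOAD_FAST q,a → push -1,-2. Stack: [-1, -2]
BINARY_OP // → -1 // -2 = 0. Stack: [0]
STORE_FAST x → x=0. Stack: []
LOAD_CONST → push 10. Stack: [10]
LOAD_FAST y → push -9. Stack: [10, -9]
BINARY_OP % → 10 % -9 = -8. Stack: [-8]
STORE_FAST s → s=-8. Stack: []
LOAD_FAST a → push -2. Stack: [-2]
LOAD_CONST → push 6. Stack: [-2, 6]
BINARY_OP - → -2 - 6 = -8. Stack: [-8]
STORE_FAST y → y=-8. Stack: []
LOAD_CONST → push 9. Stack: [9]
LOAD_FAST q → push -1. Stack: [9, -1]
BINARY_OP // → 9 // -1 = -9. Stack: [-9]
LOAD_CONST → push 2. Stack: [-9, 2]
BINARY_OP >> → -9 >> 2 = -3. Stack: [-3]
STORE_FAST y → y=-3. Stack: []
LOAD_FAST s → push -8. Stack: [-8]
LOAD_CONST → push 2. Stack: [-8, 2]
BINARY_OP - → -8 - 2 = -10. Stack: [-10]
RETURN_VALUE → return -10.

-10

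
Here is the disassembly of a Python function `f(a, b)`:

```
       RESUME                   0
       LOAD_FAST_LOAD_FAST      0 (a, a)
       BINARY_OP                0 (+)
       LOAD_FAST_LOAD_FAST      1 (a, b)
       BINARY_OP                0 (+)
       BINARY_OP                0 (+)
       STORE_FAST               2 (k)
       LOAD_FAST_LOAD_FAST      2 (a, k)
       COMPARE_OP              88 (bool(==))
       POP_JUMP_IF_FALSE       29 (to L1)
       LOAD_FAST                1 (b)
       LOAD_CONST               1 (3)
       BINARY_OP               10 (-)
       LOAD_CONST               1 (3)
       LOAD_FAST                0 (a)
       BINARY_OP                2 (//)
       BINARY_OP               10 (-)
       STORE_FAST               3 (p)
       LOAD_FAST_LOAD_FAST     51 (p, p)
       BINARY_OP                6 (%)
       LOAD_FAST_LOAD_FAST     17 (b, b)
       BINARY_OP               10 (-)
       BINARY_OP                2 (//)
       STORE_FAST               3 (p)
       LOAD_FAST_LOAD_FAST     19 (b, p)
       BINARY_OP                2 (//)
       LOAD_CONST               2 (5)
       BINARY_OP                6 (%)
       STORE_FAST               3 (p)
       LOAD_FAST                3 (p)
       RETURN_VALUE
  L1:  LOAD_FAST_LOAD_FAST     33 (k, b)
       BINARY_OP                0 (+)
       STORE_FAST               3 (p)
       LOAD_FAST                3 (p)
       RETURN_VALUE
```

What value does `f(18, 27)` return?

LOAD_FAST_LOAD_FAST a,a → push 18,18. Stack: [18, 18]
BINARY_OP + → 18 + 18 = 36. Stack: [36]
LOAD_FAST_LOAD_FAST a,b → push 18,27. Stack: [36, 18, 27]
BINARY_OP + → 18 + 27 = 45. Stack: [36, 45]
BINARY_OP + → 36 + 45 = 81. Stack: [81]
STORE_FAST k → k=81. Stack: []
LOAD_FAST_LOAD_FAST a,k → push 18,81. Stack: [18, 81]
COMPARE_OP bool(==) → 18 vs 81 = False. Stack: [False]
POP_JUMP_IF_FALSE → pop False; jump. Stack: []
LOAD_FAST_LOAD_FAST k,b → push 81,27. Stack: [81, 27]
BINARY_OP + → 81 + 27 = 108. Stack: [108]
STORE_FAST p → p=108. Stack: []
LOAD_FAST p → push 108. Stack: [108]
RETURN_VALUE → return 108.

108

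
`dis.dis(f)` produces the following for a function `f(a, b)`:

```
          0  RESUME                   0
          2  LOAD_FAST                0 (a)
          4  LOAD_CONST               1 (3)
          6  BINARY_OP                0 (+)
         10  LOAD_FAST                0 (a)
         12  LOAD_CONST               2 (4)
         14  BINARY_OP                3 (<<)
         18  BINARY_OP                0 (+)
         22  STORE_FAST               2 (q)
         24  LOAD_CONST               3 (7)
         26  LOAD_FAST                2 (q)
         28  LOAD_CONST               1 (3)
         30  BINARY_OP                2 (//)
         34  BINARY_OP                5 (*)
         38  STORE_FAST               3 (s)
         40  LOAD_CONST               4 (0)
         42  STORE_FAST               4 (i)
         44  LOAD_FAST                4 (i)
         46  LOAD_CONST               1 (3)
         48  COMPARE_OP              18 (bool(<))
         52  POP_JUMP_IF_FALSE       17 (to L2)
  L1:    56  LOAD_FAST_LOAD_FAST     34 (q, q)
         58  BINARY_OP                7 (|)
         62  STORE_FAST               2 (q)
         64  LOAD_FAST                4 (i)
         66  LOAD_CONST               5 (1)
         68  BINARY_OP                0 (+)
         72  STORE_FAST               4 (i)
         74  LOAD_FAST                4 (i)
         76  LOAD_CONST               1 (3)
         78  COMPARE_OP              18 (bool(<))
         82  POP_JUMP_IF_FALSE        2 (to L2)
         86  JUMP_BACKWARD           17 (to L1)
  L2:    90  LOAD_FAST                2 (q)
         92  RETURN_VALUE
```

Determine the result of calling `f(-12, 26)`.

LOAD_FAST a → push -12. Stack: [-12]
LOAD_CONST → push 3. Stack: [-12, 3]
BINARY_OP + → -12 + 3 = -9. Stack: [-9]
LOAD_FAST a → push -12. Stack: [-9, -12]
LOAD_CONST → push 4. Stack: [-9, -12, 4]
BINARY_OP << → -12 << 4 = -192. Stack: [-9, -192]
BINARY_OP + → -9 + -192 = -201. Stack: [-201]
STORE_FAST q → q=-201. Stack: []
LOAD_CONST → push 7. Stack: [7]
LOAD_FAST q → push -201. Stack: [7, -201]
LOAD_CONST → push 3. Stack: [7, -201, 3]
BINARY_OP // → -201 // 3 = -67. Stack: [7, -67]
BINARY_OP * → 7 * -67 = -469. Stack: [-469]
STORE_FAST s → s=-469. Stack: []
LOAD_CONST → push 0. Stack: [0]
STORE_FAST i → i=0. Stack: []
LOAD_FAST i → push 0. Stack: [0]
LOAD_CONST → push 3. Stack: [0, 3]
COMPARE_OP bool(<) → 0 vs 3 = True. Stack: [True]
POP_JUMP_IF_FALSE → pop True; no jump. Stack: []
LOAD_FAST_LOAD_FAST q,q → push -201,-201. Stack: [-201, -201]
BINARY_OP | → -201 | -201 = -201. Stack: [-201]
STORE_FAST q → q=-201. Stack: []
LOAD_FAST i → push 0. Stack: [0]
LOAD_CONST → push 1. Stack: [0, 1]
BINARY_OP + → 0 + 1 = 1. Stack: [1]
STORE_FAST i → i=1. Stack: []
LOAD_FAST i → push 1. Stack: [1]
LOAD_CONST → push 3. Stack: [1, 3]
COMPARE_OP bool(<) → 1 vs 3 = True. Stack: [True]
POP_JUMP_IF_FALSE → pop True; no jump. Stack: []
LOAD_FAST_LOAD_FAST q,q → push -201,-201. Stack: [-201, -201]
BINARY_OP | → -201 | -201 = -201. Stack: [-201]
STORE_FAST q → q=-201. Stack: []
LOAD_FAST i → push 1. Stack: [1]
LOAD_CONST → push 1. Stack: [1, 1]
BINARY_OP + → 1 + 1 = 2. Stack: [2]
STORE_FAST i → i=2. Stack: []
LOAD_FAST i → push 2. Stack: [2]
LOAD_CONST → push 3. Stack: [2, 3]
COMPARE_OP bool(<) → 2 vs 3 = True. Stack: [True]
POP_JUMP_IF_FALSE → pop True; no jump. Stack: []
LOAD_FAST_LOAD_FAST q,q → push -201,-201. Stack: [-201, -201]
BINARY_OP | → -201 | -201 = -201. Stack: [-201]
STORE_FAST q → q=-201. Stack: []
LOAD_FAST i → push 2. Stack: [2]
LOAD_CONST → push 1. Stack: [2, 1]
BINARY_OP + → 2 + 1 = 3. Stack: [3]
STORE_FAST i → i=3. Stack: []
LOAD_FAST i → push 3. Stack: [3]
LOAD_CONST → push 3. Stack: [3, 3]
COMPARE_OP bool(<) → 3 vs 3 = False. Stack: [False]
POP_JUMP_IF_FALSE → pop False; jump. Stack: []
LOAD_FAST q → push -201. Stack: [-201]
RETURN_VALUE → return -201.

-201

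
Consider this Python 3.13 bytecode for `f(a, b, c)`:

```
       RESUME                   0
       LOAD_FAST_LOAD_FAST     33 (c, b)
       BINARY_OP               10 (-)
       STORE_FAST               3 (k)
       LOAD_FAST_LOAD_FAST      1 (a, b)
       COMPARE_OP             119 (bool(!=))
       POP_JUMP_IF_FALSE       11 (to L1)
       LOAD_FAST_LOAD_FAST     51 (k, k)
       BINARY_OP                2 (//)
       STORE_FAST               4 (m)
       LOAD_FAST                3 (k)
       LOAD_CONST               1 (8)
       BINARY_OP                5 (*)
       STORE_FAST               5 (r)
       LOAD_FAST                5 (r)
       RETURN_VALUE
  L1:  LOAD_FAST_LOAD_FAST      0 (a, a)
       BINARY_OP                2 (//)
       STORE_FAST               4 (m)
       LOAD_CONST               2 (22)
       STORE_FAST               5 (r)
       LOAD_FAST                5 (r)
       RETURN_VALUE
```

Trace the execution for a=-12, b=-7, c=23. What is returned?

240

LOAD_FAST_LOAD_FAST c,b → push 23,-7. Stack: [23, -7]
BINARY_OP - → 23 - -7 = 30. Stack: [30]
STORE_FAST k → k=30. Stack: []
LOAD_FAST_LOAD_FAST a,b → push -12,-7. Stack: [-12, -7]
COMPARE_OP bool(!=) → -12 vs -7 = True. Stack: [True]
POP_JUMP_IF_FALSE → pop True; no jump. Stack: []
LOAD_FAST_LOAD_FAST k,k → push 30,30. Stack: [30, 30]
BINARY_OP // → 30 // 30 = 1. Stack: [1]
STORE_FAST m → m=1. Stack: []
LOAD_FAST k → push 30. Stack: [30]
LOAD_CONST → push 8. Stack: [30, 8]
BINARY_OP * → 30 * 8 = 240. Stack: [240]
STORE_FAST r → r=240. Stack: []
LOAD_FAST r → push 240. Stack: [240]
RETURN_VALUE → return 240.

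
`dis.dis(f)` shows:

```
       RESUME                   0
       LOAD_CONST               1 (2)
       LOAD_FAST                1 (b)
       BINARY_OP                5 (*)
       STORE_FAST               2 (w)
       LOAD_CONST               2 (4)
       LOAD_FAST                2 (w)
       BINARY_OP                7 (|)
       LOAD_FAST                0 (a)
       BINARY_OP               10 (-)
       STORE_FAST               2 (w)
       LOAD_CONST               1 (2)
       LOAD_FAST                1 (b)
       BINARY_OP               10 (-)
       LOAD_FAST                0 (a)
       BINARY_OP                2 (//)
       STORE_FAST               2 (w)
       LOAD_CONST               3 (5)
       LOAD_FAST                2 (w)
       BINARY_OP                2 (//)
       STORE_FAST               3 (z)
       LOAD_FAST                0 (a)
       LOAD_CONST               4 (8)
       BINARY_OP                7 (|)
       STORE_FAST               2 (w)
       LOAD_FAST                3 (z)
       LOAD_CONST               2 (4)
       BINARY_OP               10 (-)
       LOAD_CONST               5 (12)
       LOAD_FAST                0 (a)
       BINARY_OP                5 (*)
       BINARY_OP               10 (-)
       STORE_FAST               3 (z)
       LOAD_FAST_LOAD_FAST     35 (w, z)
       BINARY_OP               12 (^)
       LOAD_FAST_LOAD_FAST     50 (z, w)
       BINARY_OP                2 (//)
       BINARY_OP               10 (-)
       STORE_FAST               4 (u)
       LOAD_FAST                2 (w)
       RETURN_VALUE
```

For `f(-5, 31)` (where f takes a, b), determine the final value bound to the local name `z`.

LOAD_CONST → push 2. Stack: [2]
LOAD_FAST b → push 31. Stack: [2, 31]
BINARY_OP * → 2 * 31 = 62. Stack: [62]
STORE_FAST w → w=62. Stack: []
LOAD_CONST → push 4. Stack: [4]
LOAD_FAST w → push 62. Stack: [4, 62]
BINARY_OP | → 4 | 62 = 62. Stack: [62]
LOAD_FAST a → push -5. Stack: [62, -5]
BINARY_OP - → 62 - -5 = 67. Stack: [67]
STORE_FAST w → w=67. Stack: []
LOAD_CONST → push 2. Stack: [2]
LOAD_FAST b → push 31. Stack: [2, 31]
BINARY_OP - → 2 - 31 = -29. Stack: [-29]
LOAD_FAST a → push -5. Stack: [-29, -5]
BINARY_OP // → -29 // -5 = 5. Stack: [5]
STORE_FAST w → w=5. Stack: []
LOAD_CONST → push 5. Stack: [5]
LOAD_FAST w → push 5. Stack: [5, 5]
BINARY_OP // → 5 // 5 = 1. Stack: [1]
STORE_FAST z → z=1. Stack: []
LOAD_FAST a → push -5. Stack: [-5]
LOAD_CONST → push 8. Stack: [-5, 8]
BINARY_OP | → -5 | 8 = -5. Stack: [-5]
STORE_FAST w → w=-5. Stack: []
LOAD_FAST z → push 1. Stack: [1]
LOAD_CONST → push 4. Stack: [1, 4]
BINARY_OP - → 1 - 4 = -3. Stack: [-3]
LOAD_CONST → push 12. Stack: [-3, 12]
LOAD_FAST a → push -5. Stack: [-3, 12, -5]
BINARY_OP * → 12 * -5 = -60. Stack: [-3, -60]
BINARY_OP - → -3 - -60 = 57. Stack: [57]
STORE_FAST z → z=57. Stack: []
LOAD_FAST_LOAD_FAST w,z → push -5,57. Stack: [-5, 57]
BINARY_OP ^ → -5 ^ 57 = -62. Stack: [-62]
LOAD_FAST_LOAD_FAST z,w → push 57,-5. Stack: [-62, 57, -5]
BINARY_OP // → 57 // -5 = -12. Stack: [-62, -12]
BINARY_OP - → -62 - -12 = -50. Stack: [-50]
STORE_FAST u → u=-50. Stack: []
LOAD_FAST w → push -5. Stack: [-5]
RETURN_VALUE → return -5.

57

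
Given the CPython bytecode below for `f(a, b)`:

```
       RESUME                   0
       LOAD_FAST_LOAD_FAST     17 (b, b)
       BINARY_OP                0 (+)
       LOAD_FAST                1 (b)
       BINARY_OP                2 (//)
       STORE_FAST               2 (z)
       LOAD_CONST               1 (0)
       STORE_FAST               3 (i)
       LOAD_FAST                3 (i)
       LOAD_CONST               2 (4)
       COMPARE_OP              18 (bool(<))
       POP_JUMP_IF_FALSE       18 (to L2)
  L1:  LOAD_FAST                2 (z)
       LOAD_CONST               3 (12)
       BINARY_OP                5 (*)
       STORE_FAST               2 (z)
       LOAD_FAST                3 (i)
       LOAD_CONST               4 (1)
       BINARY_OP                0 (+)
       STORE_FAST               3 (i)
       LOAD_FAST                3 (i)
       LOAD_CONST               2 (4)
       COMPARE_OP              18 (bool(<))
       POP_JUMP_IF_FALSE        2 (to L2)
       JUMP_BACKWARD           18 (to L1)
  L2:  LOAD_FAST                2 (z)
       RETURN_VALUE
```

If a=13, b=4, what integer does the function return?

LOAD_FAST_LOAD_FAST b,b → push 4,4. Stack: [4, 4]
BINARY_OP + → 4 + 4 = 8. Stack: [8]
LOAD_FAST b → push 4. Stack: [8, 4]
BINARY_OP // → 8 // 4 = 2. Stack: [2]
STORE_FAST z → z=2. Stack: []
LOAD_CONST → push 0. Stack: [0]
STORE_FAST i → i=0. Stack: []
LOAD_FAST i → push 0. Stack: [0]
LOAD_CONST → push 4. Stack: [0, 4]
COMPARE_OP bool(<) → 0 vs 4 = True. Stack: [True]
POP_JUMP_IF_FALSE → pop True; no jump. Stack: []
LOAD_FAST z → push 2. Stack: [2]
LOAD_CONST → push 12. Stack: [2, 12]
BINARY_OP * → 2 * 12 = 24. Stack: [24]
STORE_FAST z → z=24. Stack: []
LOAD_FAST i → push 0. Stack: [0]
LOAD_CONST → push 1. Stack: [0, 1]
BINARY_OP + → 0 + 1 = 1. Stack: [1]
STORE_FAST i → i=1. Stack: []
LOAD_FAST i → push 1. Stack: [1]
LOAD_CONST → push 4. Stack: [1, 4]
COMPARE_OP bool(<) → 1 vs 4 = True. Stack: [True]
POP_JUMP_IF_FALSE → pop True; no jump. Stack: []
LOAD_FAST z → push 24. Stack: [24]
LOAD_CONST → push 12. Stack: [24, 12]
BINARY_OP * → 24 * 12 = 288. Stack: [288]
STORE_FAST z → z=288. Stack: []
LOAD_FAST i → push 1. Stack: [1]
LOAD_CONST → push 1. Stack: [1, 1]
BINARY_OP + → 1 + 1 = 2. Stack: [2]
STORE_FAST i → i=2. Stack: []
LOAD_FAST i → push 2. Stack: [2]
LOAD_CONST → push 4. Stack: [2, 4]
COMPARE_OP bool(<) → 2 vs 4 = True. Stack: [True]
POP_JUMP_IF_FALSE → pop True; no jump. Stack: []
LOAD_FAST z → push 288. Stack: [288]
LOAD_CONST → push 12. Stack: [288, 12]
BINARY_OP * → 288 * 12 = 3456. Stack: [3456]
STORE_FAST z → z=3456. Stack: []
LOAD_FAST i → push 2. Stack: [2]
LOAD_CONST → push 1. Stack: [2, 1]
BINARY_OP + → 2 + 1 = 3. Stack: [3]
STORE_FAST i → i=3. Stack: []
LOAD_FAST i → push 3. Stack: [3]
LOAD_CONST → push 4. Stack: [3, 4]
COMPARE_OP bool(<) → 3 vs 4 = True. Stack: [True]
POP_JUMP_IF_FALSE → pop True; no jump. Stack: []
LOAD_FAST z → push 3456. Stack: [3456]
LOAD_CONST → push 12. Stack: [3456, 12]
BINARY_OP * → 3456 * 12 = 41472. Stack: [41472]
STORE_FAST z → z=41472. Stack: []
LOAD_FAST i → push 3. Stack: [3]
LOAD_CONST → push 1. Stack: [3, 1]
BINARY_OP + → 3 + 1 = 4. Stack: [4]
STORE_FAST i → i=4. Stack: []
LOAD_FAST i → push 4. Stack: [4]
LOAD_CONST → push 4. Stack: [4, 4]
COMPARE_OP bool(<) → 4 vs 4 = False. Stack: [False]
POP_JUMP_IF_FALSE → pop False; jump. Stack: []
LOAD_FAST z → push 41472. Stack: [41472]
RETURN_VALUE → return 41472.

41472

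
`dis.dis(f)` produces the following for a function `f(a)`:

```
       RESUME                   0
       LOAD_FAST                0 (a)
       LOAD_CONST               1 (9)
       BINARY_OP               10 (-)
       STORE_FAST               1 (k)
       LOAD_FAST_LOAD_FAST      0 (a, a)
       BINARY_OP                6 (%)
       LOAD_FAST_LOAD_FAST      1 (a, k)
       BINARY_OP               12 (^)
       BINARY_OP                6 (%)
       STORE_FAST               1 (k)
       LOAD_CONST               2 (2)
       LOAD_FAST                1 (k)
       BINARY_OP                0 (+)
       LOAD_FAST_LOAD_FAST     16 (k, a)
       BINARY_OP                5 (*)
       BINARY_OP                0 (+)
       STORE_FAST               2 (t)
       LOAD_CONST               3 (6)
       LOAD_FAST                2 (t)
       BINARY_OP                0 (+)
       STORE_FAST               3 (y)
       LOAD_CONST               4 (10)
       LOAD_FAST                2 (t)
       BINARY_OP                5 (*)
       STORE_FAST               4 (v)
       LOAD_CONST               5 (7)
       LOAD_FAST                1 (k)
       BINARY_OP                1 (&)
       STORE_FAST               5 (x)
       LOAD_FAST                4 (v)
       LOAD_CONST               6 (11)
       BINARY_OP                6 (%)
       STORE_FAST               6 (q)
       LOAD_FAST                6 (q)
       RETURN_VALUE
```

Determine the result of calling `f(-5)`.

LOAD_FAST a → push -5. Stack: [-5]
LOAD_CONST → push 9. Stack: [-5, 9]
BINARY_OP - → -5 - 9 = -14. Stack: [-14]
STORE_FAST k → k=-14. Stack: []
LOAD_FAST_LOAD_FAST a,a → push -5,-5. Stack: [-5, -5]
BINARY_OP % → -5 % -5 = 0. Stack: [0]
LOAD_FAST_LOAD_FAST a,k → push -5,-14. Stack: [0, -5, -14]
BINARY_OP ^ → -5 ^ -14 = 9. Stack: [0, 9]
BINARY_OP % → 0 % 9 = 0. Stack: [0]
STORE_FAST k → k=0. Stack: []
LOAD_CONST → push 2. Stack: [2]
LOAD_FAST k → push 0. Stack: [2, 0]
BINARY_OP + → 2 + 0 = 2. Stack: [2]
LOAD_FAST_LOAD_FAST k,a → push 0,-5. Stack: [2, 0, -5]
BINARY_OP * → 0 * -5 = 0. Stack: [2, 0]
BINARY_OP + → 2 + 0 = 2. Stack: [2]
STORE_FAST t → t=2. Stack: []
LOAD_CONST → push 6. Stack: [6]
LOAD_FAST t → push 2. Stack: [6, 2]
BINARY_OP + → 6 + 2 = 8. Stack: [8]
STORE_FAST y → y=8. Stack: []
LOAD_CONST → push 10. Stack: [10]
LOAD_FAST t → push 2. Stack: [10, 2]
BINARY_OP * → 10 * 2 = 20. Stack: [20]
STORE_FAST v → v=20. Stack: []
LOAD_CONST → push 7. Stack: [7]
LOAD_FAST k → push 0. Stack: [7, 0]
BINARY_OP & → 7 & 0 = 0. Stack: [0]
STORE_FAST x → x=0. Stack: []
LOAD_FAST v → push 20. Stack: [20]
LOAD_CONST → push 11. Stack: [20, 11]
BINARY_OP % → 20 % 11 = 9. Stack: [9]
STORE_FAST q → q=9. Stack: []
LOAD_FAST q → push 9. Stack: [9]
RETURN_VALUE → return 9.

9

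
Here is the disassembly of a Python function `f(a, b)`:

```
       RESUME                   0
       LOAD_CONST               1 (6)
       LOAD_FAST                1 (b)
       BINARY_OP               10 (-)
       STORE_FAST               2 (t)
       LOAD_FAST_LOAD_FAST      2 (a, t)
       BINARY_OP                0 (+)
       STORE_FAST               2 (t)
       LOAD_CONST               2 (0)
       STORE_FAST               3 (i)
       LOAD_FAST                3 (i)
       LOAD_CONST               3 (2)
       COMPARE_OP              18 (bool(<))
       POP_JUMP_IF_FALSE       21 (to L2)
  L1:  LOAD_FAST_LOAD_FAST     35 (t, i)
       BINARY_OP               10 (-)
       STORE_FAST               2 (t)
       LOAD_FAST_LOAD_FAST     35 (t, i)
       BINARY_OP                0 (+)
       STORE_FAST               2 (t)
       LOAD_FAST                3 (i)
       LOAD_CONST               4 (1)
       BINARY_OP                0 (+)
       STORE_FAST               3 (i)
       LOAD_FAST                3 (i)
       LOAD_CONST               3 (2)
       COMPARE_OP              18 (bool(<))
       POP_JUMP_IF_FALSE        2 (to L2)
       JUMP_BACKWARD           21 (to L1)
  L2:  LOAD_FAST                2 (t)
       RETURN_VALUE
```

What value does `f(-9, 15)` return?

LOAD_CONST → push 6. Stack: [6]
LOAD_FAST b → push 15. Stack: [6, 15]
BINARY_OP - → 6 - 15 = -9. Stack: [-9]
STORE_FAST t → t=-9. Stack: []
LOAD_FAST_LOAD_FAST a,t → push -9,-9. Stack: [-9, -9]
BINARY_OP + → -9 + -9 = -18. Stack: [-18]
STORE_FAST t → t=-18. Stack: []
LOAD_CONST → push 0. Stack: [0]
STORE_FAST i → i=0. Stack: []
LOAD_FAST i → push 0. Stack: [0]
LOAD_CONST → push 2. Stack: [0, 2]
COMPARE_OP bool(<) → 0 vs 2 = True. Stack: [True]
POP_JUMP_IF_FALSE → pop True; no jump. Stack: []
LOAD_FAST_LOAD_FAST t,i → push -18,0. Stack: [-18, 0]
BINARY_OP - → -18 - 0 = -18. Stack: [-18]
STORE_FAST t → t=-18. Stack: []
LOAD_FAST_LOAD_FAST t,i → push -18,0. Stack: [-18, 0]
BINARY_OP + → -18 + 0 = -18. Stack: [-18]
STORE_FAST t → t=-18. Stack: []
LOAD_FAST i → push 0. Stack: [0]
LOAD_CONST → push 1. Stack: [0, 1]
BINARY_OP + → 0 + 1 = 1. Stack: [1]
STORE_FAST i → i=1. Stack: []
LOAD_FAST i → push 1. Stack: [1]
LOAD_CONST → push 2. Stack: [1, 2]
COMPARE_OP bool(<) → 1 vs 2 = True. Stack: [True]
POP_JUMP_IF_FALSE → pop True; no jump. Stack: []
LOAD_FAST_LOAD_FAST t,i → push -18,1. Stack: [-18, 1]
BINARY_OP - → -18 - 1 = -19. Stack: [-19]
STORE_FAST t → t=-19. Stack: []
LOAD_FAST_LOAD_FAST t,i → push -19,1. Stack: [-19, 1]
BINARY_OP + → -19 + 1 = -18. Stack: [-18]
STORE_FAST t → t=-18. Stack: []
LOAD_FAST i → push 1. Stack: [1]
LOAD_CONST → push 1. Stack: [1, 1]
BINARY_OP + → 1 + 1 = 2. Stack: [2]
STORE_FAST i → i=2. Stack: []
LOAD_FAST i → push 2. Stack: [2]
LOAD_CONST → push 2. Stack: [2, 2]
COMPARE_OP bool(<) → 2 vs 2 = False. Stack: [False]
POP_JUMP_IF_FALSE → pop False; jump. Stack: []
LOAD_FAST t → push -18. Stack: [-18]
RETURN_VALUE → return -18.

-18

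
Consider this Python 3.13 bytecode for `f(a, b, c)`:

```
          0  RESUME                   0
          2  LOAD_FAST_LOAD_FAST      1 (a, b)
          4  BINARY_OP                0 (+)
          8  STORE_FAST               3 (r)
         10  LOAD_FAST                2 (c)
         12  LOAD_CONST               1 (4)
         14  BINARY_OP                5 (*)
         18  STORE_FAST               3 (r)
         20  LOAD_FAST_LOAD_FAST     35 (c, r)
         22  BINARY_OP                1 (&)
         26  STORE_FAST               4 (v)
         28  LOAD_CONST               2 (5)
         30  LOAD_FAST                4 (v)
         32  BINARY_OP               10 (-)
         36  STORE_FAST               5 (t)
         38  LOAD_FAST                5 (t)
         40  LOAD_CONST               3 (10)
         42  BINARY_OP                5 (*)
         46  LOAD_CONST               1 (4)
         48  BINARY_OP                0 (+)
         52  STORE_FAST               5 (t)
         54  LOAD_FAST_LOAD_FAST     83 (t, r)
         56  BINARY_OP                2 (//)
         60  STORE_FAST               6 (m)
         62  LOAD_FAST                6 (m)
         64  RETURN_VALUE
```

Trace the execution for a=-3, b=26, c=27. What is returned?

-1

LOAD_FAST_LOAD_FAST a,b → push -3,26. Stack: [-3, 26]
BINARY_OP + → -3 + 26 = 23. Stack: [23]
STORE_FAST r → r=23. Stack: []
LOAD_FAST c → push 27. Stack: [27]
LOAD_CONST → push 4. Stack: [27, 4]
BINARY_OP * → 27 * 4 = 108. Stack: [108]
STORE_FAST r → r=108. Stack: []
LOAD_FAST_LOAD_FAST c,r → push 27,108. Stack: [27, 108]
BINARY_OP & → 27 & 108 = 8. Stack: [8]
STORE_FAST v → v=8. Stack: []
LOAD_CONST → push 5. Stack: [5]
LOAD_FAST v → push 8. Stack: [5, 8]
BINARY_OP - → 5 - 8 = -3. Stack: [-3]
STORE_FAST t → t=-3. Stack: []
LOAD_FAST t → push -3. Stack: [-3]
LOAD_CONST → push 10. Stack: [-3, 10]
BINARY_OP * → -3 * 10 = -30. Stack: [-30]
LOAD_CONST → push 4. Stack: [-30, 4]
BINARY_OP + → -30 + 4 = -26. Stack: [-26]
STORE_FAST t → t=-26. Stack: []
LOAD_FAST_LOAD_FAST t,r → push -26,108. Stack: [-26, 108]
BINARY_OP // → -26 // 108 = -1. Stack: [-1]
STORE_FAST m → m=-1. Stack: []
LOAD_FAST m → push -1. Stack: [-1]
RETURN_VALUE → return -1.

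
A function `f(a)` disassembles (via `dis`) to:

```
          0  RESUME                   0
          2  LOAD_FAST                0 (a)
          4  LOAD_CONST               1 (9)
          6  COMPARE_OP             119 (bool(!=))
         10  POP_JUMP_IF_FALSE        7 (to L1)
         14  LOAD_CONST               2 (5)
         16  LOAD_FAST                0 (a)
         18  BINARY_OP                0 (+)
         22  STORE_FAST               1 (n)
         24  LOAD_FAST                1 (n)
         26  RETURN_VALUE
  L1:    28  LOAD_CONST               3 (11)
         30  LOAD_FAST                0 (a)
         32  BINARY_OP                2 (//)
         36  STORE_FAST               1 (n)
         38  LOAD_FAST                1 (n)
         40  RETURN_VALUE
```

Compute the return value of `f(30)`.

35

LOAD_FAST a → push 30. Stack: [30]
LOAD_CONST → push 9. Stack: [30, 9]
COMPARE_OP bool(!=) → 30 vs 9 = True. Stack: [True]
POP_JUMP_IF_FALSE → pop True; no jump. Stack: []
LOAD_CONST → push 5. Stack: [5]
LOAD_FAST a → push 30. Stack: [5, 30]
BINARY_OP + → 5 + 30 = 35. Stack: [35]
STORE_FAST n → n=35. Stack: []
LOAD_FAST n → push 35. Stack: [35]
RETURN_VALUE → return 35.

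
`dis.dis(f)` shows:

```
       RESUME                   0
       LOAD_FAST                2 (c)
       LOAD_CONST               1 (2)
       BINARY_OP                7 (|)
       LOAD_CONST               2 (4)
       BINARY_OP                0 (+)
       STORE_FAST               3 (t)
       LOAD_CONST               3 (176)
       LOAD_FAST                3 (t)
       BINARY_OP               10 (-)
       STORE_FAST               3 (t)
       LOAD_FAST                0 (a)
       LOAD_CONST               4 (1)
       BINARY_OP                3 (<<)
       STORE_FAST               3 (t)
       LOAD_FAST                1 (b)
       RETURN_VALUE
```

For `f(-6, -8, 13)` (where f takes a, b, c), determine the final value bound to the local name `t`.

LOAD_FAST c → push 13. Stack: [13]
LOAD_CONST → push 2. Stack: [13, 2]
BINARY_OP | → 13 | 2 = 15. Stack: [15]
LOAD_CONST → push 4. Stack: [15, 4]
BINARY_OP + → 15 + 4 = 19. Stack: [19]
STORE_FAST t → t=19. Stack: []
LOAD_CONST → push 176. Stack: [176]
LOAD_FAST t → push 19. Stack: [176, 19]
BINARY_OP - → 176 - 19 = 157. Stack: [157]
STORE_FAST t → t=157. Stack: []
LOAD_FAST a → push -6. Stack: [-6]
LOAD_CONST → push 1. Stack: [-6, 1]
BINARY_OP << → -6 << 1 = -12. Stack: [-12]
STORE_FAST t → t=-12. Stack: []
LOAD_FAST b → push -8. Stack: [-8]
RETURN_VALUE → return -8.

-12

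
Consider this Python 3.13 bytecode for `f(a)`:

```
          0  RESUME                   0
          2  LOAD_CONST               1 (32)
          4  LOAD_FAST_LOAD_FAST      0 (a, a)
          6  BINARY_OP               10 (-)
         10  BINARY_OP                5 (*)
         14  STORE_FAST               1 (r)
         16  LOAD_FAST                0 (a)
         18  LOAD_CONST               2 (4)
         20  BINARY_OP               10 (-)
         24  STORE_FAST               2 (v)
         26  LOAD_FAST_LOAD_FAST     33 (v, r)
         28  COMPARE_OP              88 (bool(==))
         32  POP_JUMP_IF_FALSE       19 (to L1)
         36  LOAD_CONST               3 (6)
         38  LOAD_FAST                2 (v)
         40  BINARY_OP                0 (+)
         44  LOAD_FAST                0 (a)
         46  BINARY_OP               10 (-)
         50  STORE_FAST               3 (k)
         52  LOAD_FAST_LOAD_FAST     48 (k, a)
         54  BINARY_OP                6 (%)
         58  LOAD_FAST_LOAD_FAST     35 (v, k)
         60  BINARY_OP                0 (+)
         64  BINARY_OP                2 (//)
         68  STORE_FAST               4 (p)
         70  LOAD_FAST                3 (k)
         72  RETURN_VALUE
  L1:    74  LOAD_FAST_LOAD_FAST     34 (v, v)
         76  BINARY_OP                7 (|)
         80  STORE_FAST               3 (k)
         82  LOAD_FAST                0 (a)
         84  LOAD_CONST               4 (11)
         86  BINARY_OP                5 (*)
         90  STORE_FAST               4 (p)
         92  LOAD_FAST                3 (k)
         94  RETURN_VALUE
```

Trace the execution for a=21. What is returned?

LOAD_CONST → push 32. Stack: [32]
LOAD_FAST_LOAD_FAST a,a → push 21,21. Stack: [32, 21, 21]
BINARY_OP - → 21 - 21 = 0. Stack: [32, 0]
BINARY_OP * → 32 * 0 = 0. Stack: [0]
STORE_FAST r → r=0. Stack: []
LOAD_FAST a → push 21. Stack: [21]
LOAD_CONST → push 4. Stack: [21, 4]
BINARY_OP - → 21 - 4 = 17. Stack: [17]
STORE_FAST v → v=17. Stack: []
LOAD_FAST_LOAD_FAST v,r → push 17,0. Stack: [17, 0]
COMPARE_OP bool(==) → 17 vs 0 = False. Stack: [False]
POP_JUMP_IF_FALSE → pop False; jump. Stack: []
LOAD_FAST_LOAD_FAST v,v → push 17,17. Stack: [17, 17]
BINARY_OP | → 17 | 17 = 17. Stack: [17]
STORE_FAST k → k=17. Stack: []
LOAD_FAST a → push 21. Stack: [21]
LOAD_CONST → push 11. Stack: [21, 11]
BINARY_OP * → 21 * 11 = 231. Stack: [231]
STORE_FAST p → p=231. Stack: []
LOAD_FAST k → push 17. Stack: [17]
RETURN_VALUE → return 17.

17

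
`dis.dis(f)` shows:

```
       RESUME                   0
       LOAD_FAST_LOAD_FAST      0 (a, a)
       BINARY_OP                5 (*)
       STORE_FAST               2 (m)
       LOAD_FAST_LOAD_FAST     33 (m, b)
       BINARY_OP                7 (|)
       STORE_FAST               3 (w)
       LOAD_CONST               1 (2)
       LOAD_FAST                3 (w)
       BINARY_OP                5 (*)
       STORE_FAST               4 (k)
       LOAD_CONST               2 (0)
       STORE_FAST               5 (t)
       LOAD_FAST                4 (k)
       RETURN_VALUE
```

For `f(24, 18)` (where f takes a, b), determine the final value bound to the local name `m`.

LOAD_FAST_LOAD_FAST a,a → push 24,24. Stack: [24, 24]
BINARY_OP * → 24 * 24 = 576. Stack: [576]
STORE_FAST m → m=576. Stack: []
LOAD_FAST_LOAD_FAST m,b → push 576,18. Stack: [576, 18]
BINARY_OP | → 576 | 18 = 594. Stack: [594]
STORE_FAST w → w=594. Stack: []
LOAD_CONST → push 2. Stack: [2]
LOAD_FAST w → push 594. Stack: [2, 594]
BINARY_OP * → 2 * 594 = 1188. Stack: [1188]
STORE_FAST k → k=1188. Stack: []
LOAD_CONST → push 0. Stack: [0]
STORE_FAST t → t=0. Stack: []
LOAD_FAST k → push 1188. Stack: [1188]
RETURN_VALUE → return 1188.

576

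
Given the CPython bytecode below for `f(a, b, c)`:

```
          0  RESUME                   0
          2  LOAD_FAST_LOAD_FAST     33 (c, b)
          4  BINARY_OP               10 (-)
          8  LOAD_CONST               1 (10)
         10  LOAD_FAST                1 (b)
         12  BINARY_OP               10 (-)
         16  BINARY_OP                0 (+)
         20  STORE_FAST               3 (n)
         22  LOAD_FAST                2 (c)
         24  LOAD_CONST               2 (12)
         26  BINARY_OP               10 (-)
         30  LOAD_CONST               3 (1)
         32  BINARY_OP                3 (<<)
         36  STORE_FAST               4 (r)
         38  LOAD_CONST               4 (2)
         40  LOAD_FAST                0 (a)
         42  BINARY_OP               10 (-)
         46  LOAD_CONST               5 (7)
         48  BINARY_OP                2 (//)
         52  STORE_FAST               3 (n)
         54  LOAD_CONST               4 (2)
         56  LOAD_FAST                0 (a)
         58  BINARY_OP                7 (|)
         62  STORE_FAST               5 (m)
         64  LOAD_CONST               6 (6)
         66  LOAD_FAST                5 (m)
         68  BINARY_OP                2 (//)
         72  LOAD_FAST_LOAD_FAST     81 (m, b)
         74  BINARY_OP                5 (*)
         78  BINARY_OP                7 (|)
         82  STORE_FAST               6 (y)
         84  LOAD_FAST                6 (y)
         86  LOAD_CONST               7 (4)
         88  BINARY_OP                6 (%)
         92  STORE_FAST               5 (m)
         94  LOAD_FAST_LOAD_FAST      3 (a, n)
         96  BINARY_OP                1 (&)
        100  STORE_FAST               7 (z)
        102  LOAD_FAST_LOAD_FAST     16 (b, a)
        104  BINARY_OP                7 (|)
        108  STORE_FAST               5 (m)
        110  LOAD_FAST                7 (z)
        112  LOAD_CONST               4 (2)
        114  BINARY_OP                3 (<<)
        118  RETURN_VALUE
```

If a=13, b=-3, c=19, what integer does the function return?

48

LOAD_FAST_LOAD_FAST c,b → push 19,-3. Stack: [19, -3]
BINARY_OP - → 19 - -3 = 22. Stack: [22]
LOAD_CONST → push 10. Stack: [22, 10]
LOAD_FAST b → push -3. Stack: [22, 10, -3]
BINARY_OP - → 10 - -3 = 13. Stack: [22, 13]
BINARY_OP + → 22 + 13 = 35. Stack: [35]
STORE_FAST n → n=35. Stack: []
LOAD_FAST c → push 19. Stack: [19]
LOAD_CONST → push 12. Stack: [19, 12]
BINARY_OP - → 19 - 12 = 7. Stack: [7]
LOAD_CONST → push 1. Stack: [7, 1]
BINARY_OP << → 7 << 1 = 14. Stack: [14]
STORE_FAST r → r=14. Stack: []
LOAD_CONST → push 2. Stack: [2]
LOAD_FAST a → push 13. Stack: [2, 13]
BINARY_OP - → 2 - 13 = -11. Stack: [-11]
LOAD_CONST → push 7. Stack: [-11, 7]
BINARY_OP // → -11 // 7 = -2. Stack: [-2]
STORE_FAST n → n=-2. Stack: []
LOAD_CONST → push 2. Stack: [2]
LOAD_FAST a → push 13. Stack: [2, 13]
BINARY_OP | → 2 | 13 = 15. Stack: [15]
STORE_FAST m → m=15. Stack: []
LOAD_CONST → push 6. Stack: [6]
LOAD_FAST m → push 15. Stack: [6, 15]
BINARY_OP // → 6 // 15 = 0. Stack: [0]
LOAD_FAST_LOAD_FAST m,b → push 15,-3. Stack: [0, 15, -3]
BINARY_OP * → 15 * -3 = -45. Stack: [0, -45]
BINARY_OP | → 0 | -45 = -45. Stack: [-45]
STORE_FAST y → y=-45. Stack: []
LOAD_FAST y → push -45. Stack: [-45]
LOAD_CONST → push 4. Stack: [-45, 4]
BINARY_OP % → -45 % 4 = 3. Stack: [3]
STORE_FAST m → m=3. Stack: []
LOAD_FAST_LOAD_FAST a,n → push 13,-2. Stack: [13, -2]
BINARY_OP & → 13 & -2 = 12. Stack: [12]
STORE_FAST z → z=12. Stack: []
LOAD_FAST_LOAD_FAST b,a → push -3,13. Stack: [-3, 13]
BINARY_OP | → -3 | 13 = -3. Stack: [-3]
STORE_FAST m → m=-3. Stack: []
LOAD_FAST z → push 12. Stack: [12]
LOAD_CONST → push 2. Stack: [12, 2]
BINARY_OP << → 12 << 2 = 48. Stack: [48]
RETURN_VALUE → return 48.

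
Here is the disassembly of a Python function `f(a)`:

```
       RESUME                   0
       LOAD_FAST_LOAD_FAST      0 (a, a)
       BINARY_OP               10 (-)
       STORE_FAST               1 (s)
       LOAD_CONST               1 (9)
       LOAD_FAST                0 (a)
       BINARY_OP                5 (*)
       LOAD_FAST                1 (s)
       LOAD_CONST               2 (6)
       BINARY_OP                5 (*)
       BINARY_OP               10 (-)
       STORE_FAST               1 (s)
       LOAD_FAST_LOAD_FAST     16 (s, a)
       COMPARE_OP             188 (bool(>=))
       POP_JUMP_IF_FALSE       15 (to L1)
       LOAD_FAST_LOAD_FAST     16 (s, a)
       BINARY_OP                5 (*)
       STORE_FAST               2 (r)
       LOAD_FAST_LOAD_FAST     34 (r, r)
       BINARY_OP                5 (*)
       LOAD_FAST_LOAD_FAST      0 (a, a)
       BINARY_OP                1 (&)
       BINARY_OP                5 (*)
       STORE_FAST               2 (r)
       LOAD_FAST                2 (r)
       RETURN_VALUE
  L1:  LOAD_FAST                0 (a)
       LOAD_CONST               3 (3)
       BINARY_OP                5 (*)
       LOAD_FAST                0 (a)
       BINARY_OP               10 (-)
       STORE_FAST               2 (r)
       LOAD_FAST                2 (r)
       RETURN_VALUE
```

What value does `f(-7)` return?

LOAD_FAST_LOAD_FAST a,a → push -7,-7. Stack: [-7, -7]
BINARY_OP - → -7 - -7 = 0. Stack: [0]
STORE_FAST s → s=0. Stack: []
LOAD_CONST → push 9. Stack: [9]
LOAD_FAST a → push -7. Stack: [9, -7]
BINARY_OP * → 9 * -7 = -63. Stack: [-63]
LOAD_FAST s → push 0. Stack: [-63, 0]
LOAD_CONST → push 6. Stack: [-63, 0, 6]
BINARY_OP * → 0 * 6 = 0. Stack: [-63, 0]
BINARY_OP - → -63 - 0 = -63. Stack: [-63]
STORE_FAST s → s=-63. Stack: []
LOAD_FAST_LOAD_FAST s,a → push -63,-7. Stack: [-63, -7]
COMPARE_OP bool(>=) → -63 vs -7 = False. Stack: [False]
POP_JUMP_IF_FALSE → pop False; jump. Stack: []
LOAD_FAST a → push -7. Stack: [-7]
LOAD_CONST → push 3. Stack: [-7, 3]
BINARY_OP * → -7 * 3 = -21. Stack: [-21]
LOAD_FAST a → push -7. Stack: [-21, -7]
BINARY_OP - → -21 - -7 = -14. Stack: [-14]
STORE_FAST r → r=-14. Stack: []
LOAD_FAST r → push -14. Stack: [-14]
RETURN_VALUE → return -14.

-14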